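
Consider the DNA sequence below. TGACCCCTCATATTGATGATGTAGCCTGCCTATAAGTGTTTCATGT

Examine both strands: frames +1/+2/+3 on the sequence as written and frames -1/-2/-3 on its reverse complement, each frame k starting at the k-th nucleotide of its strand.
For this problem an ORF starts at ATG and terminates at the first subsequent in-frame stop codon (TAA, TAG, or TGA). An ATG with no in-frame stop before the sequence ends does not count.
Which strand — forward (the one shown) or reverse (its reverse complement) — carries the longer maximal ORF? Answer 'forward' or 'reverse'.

reverse

Reverse complement (5'→3'): ACATGAAACACTTATAGGCAGGCTACATCATCAATATGAGGGGTCA
Frame +1: TGA CCC CTC ATA TTG ATG ATG TAG CCT GCC TAT AAG TGT TTC ATG — ATG at 16, stop TAG at 22 → 9 nt; ATG at 19, stop TAG at 22 → 6 nt.
Frame +2: GAC CCC TCA TAT TGA TGA TGT AGC CTG CCT ATA AGT GTT TCA TGT — no ATG→stop ORF.
Frame +3: ACC CCT CAT ATT GAT GAT GTA GCC TGC CTA TAA GTG TTT CAT — no ATG→stop ORF.
Frame -1: ACA TGA AAC ACT TAT AGG CAG GCT ACA TCA TCA ATA TGA GGG GTC — no ATG→stop ORF.
Frame -2: CAT GAA ACA CTT ATA GGC AGG CTA CAT CAT CAA TAT GAG GGG TCA — no ATG→stop ORF.
Frame -3: ATG AAA CAC TTA TAG GCA GGC TAC ATC ATC AAT ATG AGG GGT — ATG at 3, stop TAG at 15 → 15 nt.
Forward-strand max 9 nt; reverse-strand max 15 nt. The reverse strand has the longer ORF.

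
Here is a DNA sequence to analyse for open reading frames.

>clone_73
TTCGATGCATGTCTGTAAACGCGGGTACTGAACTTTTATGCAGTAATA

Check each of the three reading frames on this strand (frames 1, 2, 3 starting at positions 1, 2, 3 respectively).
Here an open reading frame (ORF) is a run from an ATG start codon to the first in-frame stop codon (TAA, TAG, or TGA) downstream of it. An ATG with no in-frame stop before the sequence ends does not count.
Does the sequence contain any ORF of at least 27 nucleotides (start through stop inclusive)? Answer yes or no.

Frame 1: TTC GAT GCA TGT CTG TAA ACG CGG GTA CTG AAC TTT TAT GCA GTA ATA — no ATG→stop ORF.
Frame 2: TCG ATG CAT GTC TGT AAA CGC GGG TAC TGA ACT TTT ATG CAG TAA — ATG at 5, stop TGA at 29 → 27 nt; ATG at 38, stop TAA at 44 → 9 nt.
Frame 3: CGA TGC ATG TCT GTA AAC GCG GGT ACT GAA CTT TTA TGC AGT AAT — no ATG→stop ORF.
Frame 2 has an ORF of 27 nucleotides (positions 5–31) ≥ 27, so yes.

yes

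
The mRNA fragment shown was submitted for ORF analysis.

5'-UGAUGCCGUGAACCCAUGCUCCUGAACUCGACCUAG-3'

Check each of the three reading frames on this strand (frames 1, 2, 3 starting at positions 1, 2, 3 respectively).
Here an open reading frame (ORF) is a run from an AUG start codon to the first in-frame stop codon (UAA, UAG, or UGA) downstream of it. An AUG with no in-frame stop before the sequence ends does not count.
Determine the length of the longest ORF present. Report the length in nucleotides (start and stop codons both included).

Frame 1: UGA UGC CGU GAA CCC AUG CUC CUG AAC UCG ACC UAG — AUG at 16, stop UAG at 34 → 21 nt.
Frame 2: GAU GCC GUG AAC CCA UGC UCC UGA ACU CGA CCU — no AUG→stop ORF.
Frame 3: AUG CCG UGA ACC CAU GCU CCU GAA CUC GAC CUA — AUG at 3, stop UGA at 9 → 9 nt.
Longest: frame 1, positions 16–36, 21 nt = 7 codons = 6 aa. → 21 nucleotides.

21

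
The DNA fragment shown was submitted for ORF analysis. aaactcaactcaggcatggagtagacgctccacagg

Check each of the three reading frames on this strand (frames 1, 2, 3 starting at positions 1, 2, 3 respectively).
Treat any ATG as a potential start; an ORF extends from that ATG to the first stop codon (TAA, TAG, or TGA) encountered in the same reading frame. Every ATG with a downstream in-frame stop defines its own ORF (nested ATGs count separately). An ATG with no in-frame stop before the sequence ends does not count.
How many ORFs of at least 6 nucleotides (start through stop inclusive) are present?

1

Frame 1: AAA CTC AAC TCA GGC ATG GAG TAG ACG CTC CAC AGG — ATG at 16, stop TAG at 22 → 9 nt.
Frame 2: AAC TCA ACT CAG GCA TGG AGT AGA CGC TCC ACA — no ATG→stop ORF.
Frame 3: ACT CAA CTC AGG CAT GGA GTA GAC GCT CCA CAG — no ATG→stop ORF.
ORFs ≥ 6 nucleotides: frame 1 16–24 (9 nucleotides). Count = 1.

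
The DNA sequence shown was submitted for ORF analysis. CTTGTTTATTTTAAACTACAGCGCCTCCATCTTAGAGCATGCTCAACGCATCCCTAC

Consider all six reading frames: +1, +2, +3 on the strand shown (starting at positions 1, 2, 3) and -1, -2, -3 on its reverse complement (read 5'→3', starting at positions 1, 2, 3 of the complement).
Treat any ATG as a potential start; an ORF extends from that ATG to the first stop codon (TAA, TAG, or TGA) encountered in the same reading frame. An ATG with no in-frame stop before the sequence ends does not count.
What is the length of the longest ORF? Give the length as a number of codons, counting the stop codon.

Reverse complement (5'→3'): GTAGGGATGCGTTGAGCATGCTCTAAGATGGAGGCGCTGTAGTTTAAAATAAACAAG
Frame +1: CTT GTT TAT TTT AAA CTA CAG CGC CTC CAT CTT AGA GCA TGC TCA ACG CAT CCC TAC — no ATG→stop ORF.
Frame +2: TTG TTT ATT TTA AAC TAC AGC GCC TCC ATC TTA GAG CAT GCT CAA CGC ATC CCT — no ATG→stop ORF.
Frame +3: TGT TTA TTT TAA ACT ACA GCG CCT CCA TCT TAG AGC ATG CTC AAC GCA TCC CTA — no ATG→stop ORF.
Frame -1: GTA GGG ATG CGT TGA GCA TGC TCT AAG ATG GAG GCG CTG TAG TTT AAA ATA AAC AAG — ATG at 7, stop TGA at 13 → 9 nt; ATG at 28, stop TAG at 40 → 15 nt.
Frame -2: TAG GGA TGC GTT GAG CAT GCT CTA AGA TGG AGG CGC TGT AGT TTA AAA TAA ACA — no ATG→stop ORF.
Frame -3: AGG GAT GCG TTG AGC ATG CTC TAA GAT GGA GGC GCT GTA GTT TAA AAT AAA CAA — ATG at 18, stop TAA at 24 → 9 nt.
Longest: frame -1, positions 28–42, 15 nt = 5 codons = 4 aa. → 5 codons.

5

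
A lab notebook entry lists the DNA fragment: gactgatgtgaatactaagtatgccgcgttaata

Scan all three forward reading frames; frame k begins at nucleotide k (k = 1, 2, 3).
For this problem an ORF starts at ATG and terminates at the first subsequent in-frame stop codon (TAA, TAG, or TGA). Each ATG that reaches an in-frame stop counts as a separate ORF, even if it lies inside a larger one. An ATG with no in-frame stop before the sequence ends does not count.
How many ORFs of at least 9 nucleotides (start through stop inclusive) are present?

Frame 1: GAC TGA TGT GAA TAC TAA GTA TGC CGC GTT AAT — no ATG→stop ORF.
Frame 2: ACT GAT GTG AAT ACT AAG TAT GCC GCG TTA ATA — no ATG→stop ORF.
Frame 3: CTG ATG TGA ATA CTA AGT ATG CCG CGT TAA — ATG at 6, stop TGA at 9 → 6 nt; ATG at 21, stop TAA at 30 → 12 nt.
ORFs ≥ 9 nucleotides: frame 3 21–32 (12 nucleotides). Count = 1.

1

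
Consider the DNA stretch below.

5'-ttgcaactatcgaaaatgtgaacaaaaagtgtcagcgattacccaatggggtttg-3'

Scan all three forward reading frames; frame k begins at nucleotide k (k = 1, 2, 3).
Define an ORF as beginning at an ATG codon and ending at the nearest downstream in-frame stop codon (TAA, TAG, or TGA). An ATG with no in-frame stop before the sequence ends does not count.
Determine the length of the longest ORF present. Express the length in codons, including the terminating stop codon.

2

Frame 1: TTG CAA CTA TCG AAA ATG TGA ACA AAA AGT GTC AGC GAT TAC CCA ATG GGG TTT — ATG at 16, stop TGA at 19 → 6 nt.
Frame 2: TGC AAC TAT CGA AAA TGT GAA CAA AAA GTG TCA GCG ATT ACC CAA TGG GGT TTG — no ATG→stop ORF.
Frame 3: GCA ACT ATC GAA AAT GTG AAC AAA AAG TGT CAG CGA TTA CCC AAT GGG GTT — no ATG→stop ORF.
Longest: frame 1, positions 16–21, 6 nt = 2 codons = 1 aa. → 2 codons.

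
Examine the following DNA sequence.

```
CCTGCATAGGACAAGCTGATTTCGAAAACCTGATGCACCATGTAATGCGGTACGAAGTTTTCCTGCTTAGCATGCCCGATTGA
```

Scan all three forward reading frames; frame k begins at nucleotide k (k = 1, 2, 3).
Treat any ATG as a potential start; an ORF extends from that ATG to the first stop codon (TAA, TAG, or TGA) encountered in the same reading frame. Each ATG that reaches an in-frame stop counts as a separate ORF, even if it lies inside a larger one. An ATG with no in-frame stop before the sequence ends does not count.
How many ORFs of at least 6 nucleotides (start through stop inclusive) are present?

Frame 1: CCT GCA TAG GAC AAG CTG ATT TCG AAA ACC TGA TGC ACC ATG TAA TGC GGT ACG AAG TTT TCC TGC TTA GCA TGC CCG ATT — ATG at 40, stop TAA at 43 → 6 nt.
Frame 2: CTG CAT AGG ACA AGC TGA TTT CGA AAA CCT GAT GCA CCA TGT AAT GCG GTA CGA AGT TTT CCT GCT TAG CAT GCC CGA TTG — no ATG→stop ORF.
Frame 3: TGC ATA GGA CAA GCT GAT TTC GAA AAC CTG ATG CAC CAT GTA ATG CGG TAC GAA GTT TTC CTG CTT AGC ATG CCC GAT TGA — ATG at 33, stop TGA at 81 → 51 nt; ATG at 45, stop TGA at 81 → 39 nt; ATG at 72, stop TGA at 81 → 12 nt.
ORFs ≥ 6 nucleotides: frame 1 40–45 (6 nucleotides), frame 3 33–83 (51 nucleotides), frame 3 45–83 (39 nucleotides), frame 3 72–83 (12 nucleotides). Count = 4.

4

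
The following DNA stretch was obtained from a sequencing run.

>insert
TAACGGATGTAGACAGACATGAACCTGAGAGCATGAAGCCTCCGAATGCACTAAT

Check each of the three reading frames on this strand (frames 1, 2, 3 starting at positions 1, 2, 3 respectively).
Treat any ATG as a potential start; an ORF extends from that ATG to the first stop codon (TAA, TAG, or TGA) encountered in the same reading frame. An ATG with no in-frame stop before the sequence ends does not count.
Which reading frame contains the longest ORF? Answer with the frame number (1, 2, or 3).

1

Frame 1: TAA CGG ATG TAG ACA GAC ATG AAC CTG AGA GCA TGA AGC CTC CGA ATG CAC TAA — ATG at 7, stop TAG at 10 → 6 nt; ATG at 19, stop TGA at 34 → 18 nt; ATG at 46, stop TAA at 52 → 9 nt.
Frame 2: AAC GGA TGT AGA CAG ACA TGA ACC TGA GAG CAT GAA GCC TCC GAA TGC ACT AAT — no ATG→stop ORF.
Frame 3: ACG GAT GTA GAC AGA CAT GAA CCT GAG AGC ATG AAG CCT CCG AAT GCA CTA — no ATG→stop ORF.
Longest ORF is 18 nt in frame 1 (positions 19–36).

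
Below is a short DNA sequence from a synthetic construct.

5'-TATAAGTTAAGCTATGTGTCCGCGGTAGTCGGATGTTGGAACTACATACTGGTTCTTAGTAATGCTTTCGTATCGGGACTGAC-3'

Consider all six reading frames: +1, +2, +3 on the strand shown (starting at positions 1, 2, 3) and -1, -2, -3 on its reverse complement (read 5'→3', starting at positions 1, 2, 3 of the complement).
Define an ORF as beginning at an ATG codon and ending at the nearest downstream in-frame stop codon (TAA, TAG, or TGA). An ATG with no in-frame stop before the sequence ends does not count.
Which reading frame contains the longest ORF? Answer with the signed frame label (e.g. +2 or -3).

Reverse complement (5'→3'): GTCAGTCCCGATACGAAAGCATTACTAAGAACCAGTATGTAGTTCCAACATCCGACTACCGCGGACACATAGCTTAACTTATA
Frame +1: TAT AAG TTA AGC TAT GTG TCC GCG GTA GTC GGA TGT TGG AAC TAC ATA CTG GTT CTT AGT AAT GCT TTC GTA TCG GGA CTG — no ATG→stop ORF.
Frame +2: ATA AGT TAA GCT ATG TGT CCG CGG TAG TCG GAT GTT GGA ACT ACA TAC TGG TTC TTA GTA ATG CTT TCG TAT CGG GAC TGA — ATG at 14, stop TAG at 26 → 15 nt; ATG at 62, stop TGA at 80 → 21 nt.
Frame +3: TAA GTT AAG CTA TGT GTC CGC GGT AGT CGG ATG TTG GAA CTA CAT ACT GGT TCT TAG TAA TGC TTT CGT ATC GGG ACT GAC — ATG at 33, stop TAG at 57 → 27 nt.
Frame -1: GTC AGT CCC GAT ACG AAA GCA TTA CTA AGA ACC AGT ATG TAG TTC CAA CAT CCG ACT ACC GCG GAC ACA TAG CTT AAC TTA — ATG at 37, stop TAG at 40 → 6 nt.
Frame -2: TCA GTC CCG ATA CGA AAG CAT TAC TAA GAA CCA GTA TGT AGT TCC AAC ATC CGA CTA CCG CGG ACA CAT AGC TTA ACT TAT — no ATG→stop ORF.
Frame -3: CAG TCC CGA TAC GAA AGC ATT ACT AAG AAC CAG TAT GTA GTT CCA ACA TCC GAC TAC CGC GGA CAC ATA GCT TAA CTT ATA — no ATG→stop ORF.
Longest ORF is 27 nt in frame +3 (positions 33–59).

+3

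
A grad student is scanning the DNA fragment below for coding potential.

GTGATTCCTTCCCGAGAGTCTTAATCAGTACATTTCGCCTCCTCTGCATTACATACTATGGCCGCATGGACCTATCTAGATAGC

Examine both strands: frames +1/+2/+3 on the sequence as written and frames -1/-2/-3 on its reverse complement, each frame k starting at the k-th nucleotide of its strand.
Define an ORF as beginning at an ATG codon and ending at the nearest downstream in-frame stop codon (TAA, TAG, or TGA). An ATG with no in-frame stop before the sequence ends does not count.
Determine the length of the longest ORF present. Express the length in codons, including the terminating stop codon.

Reverse complement (5'→3'): GCTATCTAGATAGGTCCATGCGGCCATAGTATGTAATGCAGAGGAGGCGAAATGTACTGATTAAGACTCTCGGGAAGGAATCAC
Frame +1: GTG ATT CCT TCC CGA GAG TCT TAA TCA GTA CAT TTC GCC TCC TCT GCA TTA CAT ACT ATG GCC GCA TGG ACC TAT CTA GAT AGC — no ATG→stop ORF.
Frame +2: TGA TTC CTT CCC GAG AGT CTT AAT CAG TAC ATT TCG CCT CCT CTG CAT TAC ATA CTA TGG CCG CAT GGA CCT ATC TAG ATA — no ATG→stop ORF.
Frame +3: GAT TCC TTC CCG AGA GTC TTA ATC AGT ACA TTT CGC CTC CTC TGC ATT ACA TAC TAT GGC CGC ATG GAC CTA TCT AGA TAG — ATG at 66, stop TAG at 81 → 18 nt.
Frame -1: GCT ATC TAG ATA GGT CCA TGC GGC CAT AGT ATG TAA TGC AGA GGA GGC GAA ATG TAC TGA TTA AGA CTC TCG GGA AGG AAT CAC — ATG at 31, stop TAA at 34 → 6 nt; ATG at 52, stop TGA at 58 → 9 nt.
Frame -2: CTA TCT AGA TAG GTC CAT GCG GCC ATA GTA TGT AAT GCA GAG GAG GCG AAA TGT ACT GAT TAA GAC TCT CGG GAA GGA ATC — no ATG→stop ORF.
Frame -3: TAT CTA GAT AGG TCC ATG CGG CCA TAG TAT GTA ATG CAG AGG AGG CGA AAT GTA CTG ATT AAG ACT CTC GGG AAG GAA TCA — ATG at 18, stop TAG at 27 → 12 nt.
Longest: frame +3, positions 66–83, 18 nt = 6 codons = 5 aa. → 6 codons.

6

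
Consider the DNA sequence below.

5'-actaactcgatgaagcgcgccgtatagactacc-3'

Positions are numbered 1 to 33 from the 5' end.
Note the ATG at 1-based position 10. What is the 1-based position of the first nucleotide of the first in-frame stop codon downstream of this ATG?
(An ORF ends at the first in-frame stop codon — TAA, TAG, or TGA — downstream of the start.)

25

Codons from position 10: ATG (10–12), AAG (13–15), CGC (16–18), GCC (19–21), GTA (22–24), TAG (25–27).
TAG is a stop codon; it begins at position 25.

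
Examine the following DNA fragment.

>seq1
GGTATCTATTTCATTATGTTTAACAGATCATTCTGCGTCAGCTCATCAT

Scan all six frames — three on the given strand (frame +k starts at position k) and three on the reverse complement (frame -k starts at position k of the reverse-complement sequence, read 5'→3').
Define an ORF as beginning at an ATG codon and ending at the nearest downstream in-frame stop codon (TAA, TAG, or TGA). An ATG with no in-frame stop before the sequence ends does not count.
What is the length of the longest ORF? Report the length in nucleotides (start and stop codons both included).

Reverse complement (5'→3'): ATGATGAGCTGACGCAGAATGATCTGTTAAACATAATGAAATAGATACC
Frame +1: GGT ATC TAT TTC ATT ATG TTT AAC AGA TCA TTC TGC GTC AGC TCA TCA — no ATG→stop ORF.
Frame +2: GTA TCT ATT TCA TTA TGT TTA ACA GAT CAT TCT GCG TCA GCT CAT CAT — no ATG→stop ORF.
Frame +3: TAT CTA TTT CAT TAT GTT TAA CAG ATC ATT CTG CGT CAG CTC ATC — no ATG→stop ORF.
Frame -1: ATG ATG AGC TGA CGC AGA ATG ATC TGT TAA ACA TAA TGA AAT AGA TAC — ATG at 1, stop TGA at 10 → 12 nt; ATG at 4, stop TGA at 10 → 9 nt; ATG at 19, stop TAA at 28 → 12 nt.
Frame -2: TGA TGA GCT GAC GCA GAA TGA TCT GTT AAA CAT AAT GAA ATA GAT ACC — no ATG→stop ORF.
Frame -3: GAT GAG CTG ACG CAG AAT GAT CTG TTA AAC ATA ATG AAA TAG ATA — ATG at 36, stop TAG at 42 → 9 nt.
Longest: frame -1, positions 1–12, 12 nt = 4 codons = 3 aa. → 12 nucleotides.

12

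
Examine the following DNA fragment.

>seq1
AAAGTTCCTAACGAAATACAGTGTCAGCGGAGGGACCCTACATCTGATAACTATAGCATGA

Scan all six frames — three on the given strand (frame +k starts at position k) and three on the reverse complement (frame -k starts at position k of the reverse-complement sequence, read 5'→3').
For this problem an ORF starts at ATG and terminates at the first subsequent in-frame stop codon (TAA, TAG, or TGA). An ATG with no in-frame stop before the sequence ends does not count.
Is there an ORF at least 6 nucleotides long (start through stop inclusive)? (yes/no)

yes

Reverse complement (5'→3'): TCATGCTATAGTTATCAGATGTAGGGTCCCTCCGCTGACACTGTATTTCGTTAGGAACTTT
Frame +1: AAA GTT CCT AAC GAA ATA CAG TGT CAG CGG AGG GAC CCT ACA TCT GAT AAC TAT AGC ATG — no ATG→stop ORF.
Frame +2: AAG TTC CTA ACG AAA TAC AGT GTC AGC GGA GGG ACC CTA CAT CTG ATA ACT ATA GCA TGA — no ATG→stop ORF.
Frame +3: AGT TCC TAA CGA AAT ACA GTG TCA GCG GAG GGA CCC TAC ATC TGA TAA CTA TAG CAT — no ATG→stop ORF.
Frame -1: TCA TGC TAT AGT TAT CAG ATG TAG GGT CCC TCC GCT GAC ACT GTA TTT CGT TAG GAA CTT — ATG at 19, stop TAG at 22 → 6 nt.
Frame -2: CAT GCT ATA GTT ATC AGA TGT AGG GTC CCT CCG CTG ACA CTG TAT TTC GTT AGG AAC TTT — no ATG→stop ORF.
Frame -3: ATG CTA TAG TTA TCA GAT GTA GGG TCC CTC CGC TGA CAC TGT ATT TCG TTA GGA ACT — ATG at 3, stop TAG at 9 → 9 nt.
Frame -1 has an ORF of 6 nucleotides (positions 19–24) ≥ 6, so yes.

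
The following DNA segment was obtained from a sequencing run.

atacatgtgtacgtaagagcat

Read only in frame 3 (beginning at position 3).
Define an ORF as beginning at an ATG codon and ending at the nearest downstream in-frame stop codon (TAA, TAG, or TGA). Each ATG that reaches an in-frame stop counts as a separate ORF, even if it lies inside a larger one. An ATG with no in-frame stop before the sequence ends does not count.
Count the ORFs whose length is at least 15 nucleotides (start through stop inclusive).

Frame 3: ACA TGT GTA CGT AAG AGC — no ATG→stop ORF.
No ORF reaches 15 nucleotides. Count = 0.

0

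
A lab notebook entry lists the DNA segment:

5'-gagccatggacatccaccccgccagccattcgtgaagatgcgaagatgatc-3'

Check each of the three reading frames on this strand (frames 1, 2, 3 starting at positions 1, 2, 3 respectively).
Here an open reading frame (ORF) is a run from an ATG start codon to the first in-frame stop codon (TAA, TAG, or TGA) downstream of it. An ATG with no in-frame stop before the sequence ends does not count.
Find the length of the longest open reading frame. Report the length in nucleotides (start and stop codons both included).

30

Frame 1: GAG CCA TGG ACA TCC ACC CCG CCA GCC ATT CGT GAA GAT GCG AAG ATG ATC — no ATG→stop ORF.
Frame 2: AGC CAT GGA CAT CCA CCC CGC CAG CCA TTC GTG AAG ATG CGA AGA TGA — ATG at 38, stop TGA at 47 → 12 nt.
Frame 3: GCC ATG GAC ATC CAC CCC GCC AGC CAT TCG TGA AGA TGC GAA GAT GAT — ATG at 6, stop TGA at 33 → 30 nt.
Longest: frame 3, positions 6–35, 30 nt = 10 codons = 9 aa. → 30 nucleotides.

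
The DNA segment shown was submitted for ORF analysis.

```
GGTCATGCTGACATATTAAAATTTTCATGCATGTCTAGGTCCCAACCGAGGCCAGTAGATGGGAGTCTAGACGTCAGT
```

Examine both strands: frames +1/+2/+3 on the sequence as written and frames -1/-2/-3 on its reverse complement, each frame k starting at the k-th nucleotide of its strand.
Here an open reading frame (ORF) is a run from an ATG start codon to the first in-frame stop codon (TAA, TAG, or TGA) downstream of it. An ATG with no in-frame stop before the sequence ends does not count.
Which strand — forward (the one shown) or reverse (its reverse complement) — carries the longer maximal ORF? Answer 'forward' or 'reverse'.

reverse

Reverse complement (5'→3'): ACTGACGTCTAGACTCCCATCTACTGGCCTCGGTTGGGACCTAGACATGCATGAAAATTTTAATATGTCAGCATGACC
Frame +1: GGT CAT GCT GAC ATA TTA AAA TTT TCA TGC ATG TCT AGG TCC CAA CCG AGG CCA GTA GAT GGG AGT CTA GAC GTC AGT — no ATG→stop ORF.
Frame +2: GTC ATG CTG ACA TAT TAA AAT TTT CAT GCA TGT CTA GGT CCC AAC CGA GGC CAG TAG ATG GGA GTC TAG ACG TCA — ATG at 5, stop TAA at 17 → 15 nt; ATG at 59, stop TAG at 68 → 12 nt.
Frame +3: TCA TGC TGA CAT ATT AAA ATT TTC ATG CAT GTC TAG GTC CCA ACC GAG GCC AGT AGA TGG GAG TCT AGA CGT CAG — ATG at 27, stop TAG at 36 → 12 nt.
Frame -1: ACT GAC GTC TAG ACT CCC ATC TAC TGG CCT CGG TTG GGA CCT AGA CAT GCA TGA AAA TTT TAA TAT GTC AGC ATG ACC — no ATG→stop ORF.
Frame -2: CTG ACG TCT AGA CTC CCA TCT ACT GGC CTC GGT TGG GAC CTA GAC ATG CAT GAA AAT TTT AAT ATG TCA GCA TGA — ATG at 47, stop TGA at 74 → 30 nt; ATG at 65, stop TGA at 74 → 12 nt.
Frame -3: TGA CGT CTA GAC TCC CAT CTA CTG GCC TCG GTT GGG ACC TAG ACA TGC ATG AAA ATT TTA ATA TGT CAG CAT GAC — no ATG→stop ORF.
Forward-strand max 15 nt; reverse-strand max 30 nt. The reverse strand has the longer ORF.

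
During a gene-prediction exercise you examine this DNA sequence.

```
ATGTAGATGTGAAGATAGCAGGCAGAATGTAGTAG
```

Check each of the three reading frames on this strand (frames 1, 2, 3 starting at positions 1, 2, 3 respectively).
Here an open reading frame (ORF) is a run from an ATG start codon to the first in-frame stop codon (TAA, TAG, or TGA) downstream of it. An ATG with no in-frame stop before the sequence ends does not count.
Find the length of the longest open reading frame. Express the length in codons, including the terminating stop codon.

2

Frame 1: ATG TAG ATG TGA AGA TAG CAG GCA GAA TGT AGT — ATG at 1, stop TAG at 4 → 6 nt; ATG at 7, stop TGA at 10 → 6 nt.
Frame 2: TGT AGA TGT GAA GAT AGC AGG CAG AAT GTA GTA — no ATG→stop ORF.
Frame 3: GTA GAT GTG AAG ATA GCA GGC AGA ATG TAG TAG — ATG at 27, stop TAG at 30 → 6 nt.
Longest: frame 1, positions 1–6, 6 nt = 2 codons = 1 aa. → 2 codons.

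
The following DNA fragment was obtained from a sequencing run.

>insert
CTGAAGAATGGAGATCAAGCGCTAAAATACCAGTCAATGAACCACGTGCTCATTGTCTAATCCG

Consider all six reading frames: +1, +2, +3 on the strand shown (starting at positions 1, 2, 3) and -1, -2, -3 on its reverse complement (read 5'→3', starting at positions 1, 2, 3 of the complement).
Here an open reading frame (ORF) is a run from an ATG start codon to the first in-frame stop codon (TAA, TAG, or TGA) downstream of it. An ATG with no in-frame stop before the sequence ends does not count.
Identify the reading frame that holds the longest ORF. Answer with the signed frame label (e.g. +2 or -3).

-3

Reverse complement (5'→3'): CGGATTAGACAATGAGCACGTGGTTCATTGACTGGTATTTTAGCGCTTGATCTCCATTCTTCAG
Frame +1: CTG AAG AAT GGA GAT CAA GCG CTA AAA TAC CAG TCA ATG AAC CAC GTG CTC ATT GTC TAA TCC — ATG at 37, stop TAA at 58 → 24 nt.
Frame +2: TGA AGA ATG GAG ATC AAG CGC TAA AAT ACC AGT CAA TGA ACC ACG TGC TCA TTG TCT AAT CCG — ATG at 8, stop TAA at 23 → 18 nt.
Frame +3: GAA GAA TGG AGA TCA AGC GCT AAA ATA CCA GTC AAT GAA CCA CGT GCT CAT TGT CTA ATC — no ATG→stop ORF.
Frame -1: CGG ATT AGA CAA TGA GCA CGT GGT TCA TTG ACT GGT ATT TTA GCG CTT GAT CTC CAT TCT TCA — no ATG→stop ORF.
Frame -2: GGA TTA GAC AAT GAG CAC GTG GTT CAT TGA CTG GTA TTT TAG CGC TTG ATC TCC ATT CTT CAG — no ATG→stop ORF.
Frame -3: GAT TAG ACA ATG AGC ACG TGG TTC ATT GAC TGG TAT TTT AGC GCT TGA TCT CCA TTC TTC — ATG at 12, stop TGA at 48 → 39 nt.
Longest ORF is 39 nt in frame -3 (positions 12–50).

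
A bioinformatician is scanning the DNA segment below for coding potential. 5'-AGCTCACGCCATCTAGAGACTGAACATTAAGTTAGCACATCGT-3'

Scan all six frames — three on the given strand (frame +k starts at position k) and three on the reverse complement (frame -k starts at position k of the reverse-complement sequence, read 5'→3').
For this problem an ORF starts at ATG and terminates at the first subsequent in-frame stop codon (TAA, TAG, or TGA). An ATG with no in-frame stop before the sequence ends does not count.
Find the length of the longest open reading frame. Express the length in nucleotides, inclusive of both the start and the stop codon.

15

Reverse complement (5'→3'): ACGATGTGCTAACTTAATGTTCAGTCTCTAGATGGCGTGAGCT
Frame +1: AGC TCA CGC CAT CTA GAG ACT GAA CAT TAA GTT AGC ACA TCG — no ATG→stop ORF.
Frame +2: GCT CAC GCC ATC TAG AGA CTG AAC ATT AAG TTA GCA CAT CGT — no ATG→stop ORF.
Frame +3: CTC ACG CCA TCT AGA GAC TGA ACA TTA AGT TAG CAC ATC — no ATG→stop ORF.
Frame -1: ACG ATG TGC TAA CTT AAT GTT CAG TCT CTA GAT GGC GTG AGC — ATG at 4, stop TAA at 10 → 9 nt.
Frame -2: CGA TGT GCT AAC TTA ATG TTC AGT CTC TAG ATG GCG TGA GCT — ATG at 17, stop TAG at 29 → 15 nt; ATG at 32, stop TGA at 38 → 9 nt.
Frame -3: GAT GTG CTA ACT TAA TGT TCA GTC TCT AGA TGG CGT GAG — no ATG→stop ORF.
Longest: frame -2, positions 17–31, 15 nt = 5 codons = 4 aa. → 15 nucleotides.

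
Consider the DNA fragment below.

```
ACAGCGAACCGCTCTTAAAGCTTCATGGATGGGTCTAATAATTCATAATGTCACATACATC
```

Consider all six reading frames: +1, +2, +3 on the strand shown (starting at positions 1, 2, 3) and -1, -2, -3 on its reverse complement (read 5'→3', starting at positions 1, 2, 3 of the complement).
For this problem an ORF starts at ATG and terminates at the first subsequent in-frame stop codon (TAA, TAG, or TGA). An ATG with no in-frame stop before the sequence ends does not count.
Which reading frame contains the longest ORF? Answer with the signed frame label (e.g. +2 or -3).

+1

Reverse complement (5'→3'): GATGTATGTGACATTATGAATTATTAGACCCATCCATGAAGCTTTAAGAGCGGTTCGCTGT
Frame +1: ACA GCG AAC CGC TCT TAA AGC TTC ATG GAT GGG TCT AAT AAT TCA TAA TGT CAC ATA CAT — ATG at 25, stop TAA at 46 → 24 nt.
Frame +2: CAG CGA ACC GCT CTT AAA GCT TCA TGG ATG GGT CTA ATA ATT CAT AAT GTC ACA TAC ATC — no ATG→stop ORF.
Frame +3: AGC GAA CCG CTC TTA AAG CTT CAT GGA TGG GTC TAA TAA TTC ATA ATG TCA CAT ACA — no ATG→stop ORF.
Frame -1: GAT GTA TGT GAC ATT ATG AAT TAT TAG ACC CAT CCA TGA AGC TTT AAG AGC GGT TCG CTG — ATG at 16, stop TAG at 25 → 12 nt.
Frame -2: ATG TAT GTG ACA TTA TGA ATT ATT AGA CCC ATC CAT GAA GCT TTA AGA GCG GTT CGC TGT — ATG at 2, stop TGA at 17 → 18 nt.
Frame -3: TGT ATG TGA CAT TAT GAA TTA TTA GAC CCA TCC ATG AAG CTT TAA GAG CGG TTC GCT — ATG at 6, stop TGA at 9 → 6 nt; ATG at 36, stop TAA at 45 → 12 nt.
Longest ORF is 24 nt in frame +1 (positions 25–48).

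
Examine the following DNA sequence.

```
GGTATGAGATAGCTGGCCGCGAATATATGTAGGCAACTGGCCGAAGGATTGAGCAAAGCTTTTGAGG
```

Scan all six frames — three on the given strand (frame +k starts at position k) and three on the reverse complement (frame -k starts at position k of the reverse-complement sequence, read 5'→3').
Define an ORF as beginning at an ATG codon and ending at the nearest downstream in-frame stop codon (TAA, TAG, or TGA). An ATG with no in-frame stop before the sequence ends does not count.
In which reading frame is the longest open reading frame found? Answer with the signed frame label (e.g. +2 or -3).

+1

Reverse complement (5'→3'): CCTCAAAAGCTTTGCTCAATCCTTCGGCCAGTTGCCTACATATATTCGCGGCCAGCTATCTCATACC
Frame +1: GGT ATG AGA TAG CTG GCC GCG AAT ATA TGT AGG CAA CTG GCC GAA GGA TTG AGC AAA GCT TTT GAG — ATG at 4, stop TAG at 10 → 9 nt.
Frame +2: GTA TGA GAT AGC TGG CCG CGA ATA TAT GTA GGC AAC TGG CCG AAG GAT TGA GCA AAG CTT TTG AGG — no ATG→stop ORF.
Frame +3: TAT GAG ATA GCT GGC CGC GAA TAT ATG TAG GCA ACT GGC CGA AGG ATT GAG CAA AGC TTT TGA — ATG at 27, stop TAG at 30 → 6 nt.
Frame -1: CCT CAA AAG CTT TGC TCA ATC CTT CGG CCA GTT GCC TAC ATA TAT TCG CGG CCA GCT ATC TCA TAC — no ATG→stop ORF.
Frame -2: CTC AAA AGC TTT GCT CAA TCC TTC GGC CAG TTG CCT ACA TAT ATT CGC GGC CAG CTA TCT CAT ACC — no ATG→stop ORF.
Frame -3: TCA AAA GCT TTG CTC AAT CCT TCG GCC AGT TGC CTA CAT ATA TTC GCG GCC AGC TAT CTC ATA — no ATG→stop ORF.
Longest ORF is 9 nt in frame +1 (positions 4–12).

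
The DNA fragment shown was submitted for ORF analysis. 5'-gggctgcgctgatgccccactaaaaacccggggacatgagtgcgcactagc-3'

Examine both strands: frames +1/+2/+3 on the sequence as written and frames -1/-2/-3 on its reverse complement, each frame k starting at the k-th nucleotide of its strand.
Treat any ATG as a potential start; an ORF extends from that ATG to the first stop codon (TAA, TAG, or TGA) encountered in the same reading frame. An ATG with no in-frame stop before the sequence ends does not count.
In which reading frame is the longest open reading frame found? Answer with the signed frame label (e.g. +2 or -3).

Reverse complement (5'→3'): GCTAGTGCGCACTCATGTCCCCGGGTTTTTAGTGGGGCATCAGCGCAGCCC
Frame +1: GGG CTG CGC TGA TGC CCC ACT AAA AAC CCG GGG ACA TGA GTG CGC ACT AGC — no ATG→stop ORF.
Frame +2: GGC TGC GCT GAT GCC CCA CTA AAA ACC CGG GGA CAT GAG TGC GCA CTA — no ATG→stop ORF.
Frame +3: GCT GCG CTG ATG CCC CAC TAA AAA CCC GGG GAC ATG AGT GCG CAC TAG — ATG at 12, stop TAA at 21 → 12 nt; ATG at 36, stop TAG at 48 → 15 nt.
Frame -1: GCT AGT GCG CAC TCA TGT CCC CGG GTT TTT AGT GGG GCA TCA GCG CAG CCC — no ATG→stop ORF.
Frame -2: CTA GTG CGC ACT CAT GTC CCC GGG TTT TTA GTG GGG CAT CAG CGC AGC — no ATG→stop ORF.
Frame -3: TAG TGC GCA CTC ATG TCC CCG GGT TTT TAG TGG GGC ATC AGC GCA GCC — ATG at 15, stop TAG at 30 → 18 nt.
Longest ORF is 18 nt in frame -3 (positions 15–32).

-3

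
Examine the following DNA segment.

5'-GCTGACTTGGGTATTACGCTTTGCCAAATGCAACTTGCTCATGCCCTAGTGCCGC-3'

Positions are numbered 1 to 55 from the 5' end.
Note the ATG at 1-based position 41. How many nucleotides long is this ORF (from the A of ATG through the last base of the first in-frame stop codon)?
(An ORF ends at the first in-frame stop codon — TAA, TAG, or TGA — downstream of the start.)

Codons from position 41: ATG (41–43), CCC (44–46), TAG (47–49).
TAG is the first in-frame stop; ORF spans 41–49, 9 nucleotides.

9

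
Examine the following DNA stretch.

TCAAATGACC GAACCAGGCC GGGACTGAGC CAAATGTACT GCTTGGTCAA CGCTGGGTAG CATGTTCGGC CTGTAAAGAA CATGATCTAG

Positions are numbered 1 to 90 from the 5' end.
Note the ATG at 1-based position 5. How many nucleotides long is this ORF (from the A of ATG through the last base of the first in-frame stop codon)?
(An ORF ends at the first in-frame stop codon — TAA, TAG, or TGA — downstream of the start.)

24

Codons from position 5: ATG (5–7), ACC (8–10), GAA (11–13), CCA (14–16), GGC (17–19), CGG (20–22), GAC (23–25), TGA (26–28).
TGA is the first in-frame stop; ORF spans 5–28, 24 nucleotides.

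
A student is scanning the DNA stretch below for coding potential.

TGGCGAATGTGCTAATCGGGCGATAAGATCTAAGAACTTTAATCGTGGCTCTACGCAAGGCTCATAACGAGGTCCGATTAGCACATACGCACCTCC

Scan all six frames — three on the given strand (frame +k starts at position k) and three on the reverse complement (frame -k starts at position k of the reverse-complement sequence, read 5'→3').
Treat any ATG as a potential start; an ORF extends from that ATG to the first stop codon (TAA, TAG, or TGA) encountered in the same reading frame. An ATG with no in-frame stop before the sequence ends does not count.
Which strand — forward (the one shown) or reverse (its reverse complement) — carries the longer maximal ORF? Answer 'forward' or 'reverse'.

reverse

Reverse complement (5'→3'): GGAGGTGCGTATGTGCTAATCGGACCTCGTTATGAGCCTTGCGTAGAGCCACGATTAAAGTTCTTAGATCTTATCGCCCGATTAGCACATTCGCCA
Frame +1: TGG CGA ATG TGC TAA TCG GGC GAT AAG ATC TAA GAA CTT TAA TCG TGG CTC TAC GCA AGG CTC ATA ACG AGG TCC GAT TAG CAC ATA CGC ACC TCC — ATG at 7, stop TAA at 13 → 9 nt.
Frame +2: GGC GAA TGT GCT AAT CGG GCG ATA AGA TCT AAG AAC TTT AAT CGT GGC TCT ACG CAA GGC TCA TAA CGA GGT CCG ATT AGC ACA TAC GCA CCT — no ATG→stop ORF.
Frame +3: GCG AAT GTG CTA ATC GGG CGA TAA GAT CTA AGA ACT TTA ATC GTG GCT CTA CGC AAG GCT CAT AAC GAG GTC CGA TTA GCA CAT ACG CAC CTC — no ATG→stop ORF.
Frame -1: GGA GGT GCG TAT GTG CTA ATC GGA CCT CGT TAT GAG CCT TGC GTA GAG CCA CGA TTA AAG TTC TTA GAT CTT ATC GCC CGA TTA GCA CAT TCG CCA — no ATG→stop ORF.
Frame -2: GAG GTG CGT ATG TGC TAA TCG GAC CTC GTT ATG AGC CTT GCG TAG AGC CAC GAT TAA AGT TCT TAG ATC TTA TCG CCC GAT TAG CAC ATT CGC — ATG at 11, stop TAA at 17 → 9 nt; ATG at 32, stop TAG at 44 → 15 nt.
Frame -3: AGG TGC GTA TGT GCT AAT CGG ACC TCG TTA TGA GCC TTG CGT AGA GCC ACG ATT AAA GTT CTT AGA TCT TAT CGC CCG ATT AGC ACA TTC GCC — no ATG→stop ORF.
Forward-strand max 9 nt; reverse-strand max 15 nt. The reverse strand has the longer ORF.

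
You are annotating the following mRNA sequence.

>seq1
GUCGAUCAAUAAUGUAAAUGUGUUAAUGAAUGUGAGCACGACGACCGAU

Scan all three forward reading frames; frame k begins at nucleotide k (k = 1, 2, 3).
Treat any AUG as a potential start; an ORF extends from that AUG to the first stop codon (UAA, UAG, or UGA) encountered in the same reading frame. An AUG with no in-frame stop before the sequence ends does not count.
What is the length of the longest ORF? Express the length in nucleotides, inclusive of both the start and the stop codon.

9

Frame 1: GUC GAU CAA UAA UGU AAA UGU GUU AAU GAA UGU GAG CAC GAC GAC CGA — no AUG→stop ORF.
Frame 2: UCG AUC AAU AAU GUA AAU GUG UUA AUG AAU GUG AGC ACG ACG ACC GAU — no AUG→stop ORF.
Frame 3: CGA UCA AUA AUG UAA AUG UGU UAA UGA AUG UGA GCA CGA CGA CCG — AUG at 12, stop UAA at 15 → 6 nt; AUG at 18, stop UAA at 24 → 9 nt; AUG at 30, stop UGA at 33 → 6 nt.
Longest: frame 3, positions 18–26, 9 nt = 3 codons = 2 aa. → 9 nucleotides.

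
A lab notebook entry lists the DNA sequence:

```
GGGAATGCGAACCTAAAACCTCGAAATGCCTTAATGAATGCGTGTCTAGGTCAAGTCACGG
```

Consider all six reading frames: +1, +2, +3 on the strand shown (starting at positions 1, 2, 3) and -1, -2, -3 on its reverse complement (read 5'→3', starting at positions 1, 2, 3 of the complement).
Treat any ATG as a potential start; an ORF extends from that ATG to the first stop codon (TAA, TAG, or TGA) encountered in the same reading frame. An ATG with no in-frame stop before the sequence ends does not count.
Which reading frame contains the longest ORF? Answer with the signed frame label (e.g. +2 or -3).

+2

Reverse complement (5'→3'): CCGTGACTTGACCTAGACACGCATTCATTAAGGCATTTCGAGGTTTTAGGTTCGCATTCCC
Frame +1: GGG AAT GCG AAC CTA AAA CCT CGA AAT GCC TTA ATG AAT GCG TGT CTA GGT CAA GTC ACG — no ATG→stop ORF.
Frame +2: GGA ATG CGA ACC TAA AAC CTC GAA ATG CCT TAA TGA ATG CGT GTC TAG GTC AAG TCA CGG — ATG at 5, stop TAA at 14 → 12 nt; ATG at 26, stop TAA at 32 → 9 nt; ATG at 38, stop TAG at 47 → 12 nt.
Frame +3: GAA TGC GAA CCT AAA ACC TCG AAA TGC CTT AAT GAA TGC GTG TCT AGG TCA AGT CAC — no ATG→stop ORF.
Frame -1: CCG TGA CTT GAC CTA GAC ACG CAT TCA TTA AGG CAT TTC GAG GTT TTA GGT TCG CAT TCC — no ATG→stop ORF.
Frame -2: CGT GAC TTG ACC TAG ACA CGC ATT CAT TAA GGC ATT TCG AGG TTT TAG GTT CGC ATT CCC — no ATG→stop ORF.
Frame -3: GTG ACT TGA CCT AGA CAC GCA TTC ATT AAG GCA TTT CGA GGT TTT AGG TTC GCA TTC — no ATG→stop ORF.
Longest ORF is 12 nt in frame +2 (positions 5–16).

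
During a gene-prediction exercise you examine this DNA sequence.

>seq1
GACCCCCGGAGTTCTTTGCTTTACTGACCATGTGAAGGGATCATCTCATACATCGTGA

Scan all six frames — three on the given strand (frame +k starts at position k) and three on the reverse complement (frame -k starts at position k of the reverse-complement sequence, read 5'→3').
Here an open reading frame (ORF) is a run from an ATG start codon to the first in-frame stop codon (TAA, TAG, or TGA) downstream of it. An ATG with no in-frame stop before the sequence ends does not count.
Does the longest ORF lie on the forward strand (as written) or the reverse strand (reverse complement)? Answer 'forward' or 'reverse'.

reverse

Reverse complement (5'→3'): TCACGATGTATGAGATGATCCCTTCACATGGTCAGTAAAGCAAAGAACTCCGGGGGTC
Frame +1: GAC CCC CGG AGT TCT TTG CTT TAC TGA CCA TGT GAA GGG ATC ATC TCA TAC ATC GTG — no ATG→stop ORF.
Frame +2: ACC CCC GGA GTT CTT TGC TTT ACT GAC CAT GTG AAG GGA TCA TCT CAT ACA TCG TGA — no ATG→stop ORF.
Frame +3: CCC CCG GAG TTC TTT GCT TTA CTG ACC ATG TGA AGG GAT CAT CTC ATA CAT CGT — ATG at 30, stop TGA at 33 → 6 nt.
Frame -1: TCA CGA TGT ATG AGA TGA TCC CTT CAC ATG GTC AGT AAA GCA AAG AAC TCC GGG GGT — ATG at 10, stop TGA at 16 → 9 nt.
Frame -2: CAC GAT GTA TGA GAT GAT CCC TTC ACA TGG TCA GTA AAG CAA AGA ACT CCG GGG GTC — no ATG→stop ORF.
Frame -3: ACG ATG TAT GAG ATG ATC CCT TCA CAT GGT CAG TAA AGC AAA GAA CTC CGG GGG — ATG at 6, stop TAA at 36 → 33 nt; ATG at 15, stop TAA at 36 → 24 nt.
Forward-strand max 6 nt; reverse-strand max 33 nt. The reverse strand has the longer ORF.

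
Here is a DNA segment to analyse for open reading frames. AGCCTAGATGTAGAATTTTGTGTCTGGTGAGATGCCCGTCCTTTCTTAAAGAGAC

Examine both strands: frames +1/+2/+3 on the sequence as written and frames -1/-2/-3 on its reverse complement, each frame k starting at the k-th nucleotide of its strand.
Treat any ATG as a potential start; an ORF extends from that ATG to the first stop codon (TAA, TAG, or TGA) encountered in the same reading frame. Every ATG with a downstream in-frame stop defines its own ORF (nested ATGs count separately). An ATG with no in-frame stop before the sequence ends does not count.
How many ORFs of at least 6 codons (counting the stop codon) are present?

1

Reverse complement (5'→3'): GTCTCTTTAAGAAAGGACGGGCATCTCACCAGACACAAAATTCTACATCTAGGCT
Frame +1: AGC CTA GAT GTA GAA TTT TGT GTC TGG TGA GAT GCC CGT CCT TTC TTA AAG AGA — no ATG→stop ORF.
Frame +2: GCC TAG ATG TAG AAT TTT GTG TCT GGT GAG ATG CCC GTC CTT TCT TAA AGA GAC — ATG at 8, stop TAG at 11 → 6 nt; ATG at 32, stop TAA at 47 → 18 nt.
Frame +3: CCT AGA TGT AGA ATT TTG TGT CTG GTG AGA TGC CCG TCC TTT CTT AAA GAG — no ATG→stop ORF.
Frame -1: GTC TCT TTA AGA AAG GAC GGG CAT CTC ACC AGA CAC AAA ATT CTA CAT CTA GGC — no ATG→stop ORF.
Frame -2: TCT CTT TAA GAA AGG ACG GGC ATC TCA CCA GAC ACA AAA TTC TAC ATC TAG GCT — no ATG→stop ORF.
Frame -3: CTC TTT AAG AAA GGA CGG GCA TCT CAC CAG ACA CAA AAT TCT ACA TCT AGG — no ATG→stop ORF.
ORFs ≥ 6 codons: frame +2 32–49 (6 codons). Count = 1.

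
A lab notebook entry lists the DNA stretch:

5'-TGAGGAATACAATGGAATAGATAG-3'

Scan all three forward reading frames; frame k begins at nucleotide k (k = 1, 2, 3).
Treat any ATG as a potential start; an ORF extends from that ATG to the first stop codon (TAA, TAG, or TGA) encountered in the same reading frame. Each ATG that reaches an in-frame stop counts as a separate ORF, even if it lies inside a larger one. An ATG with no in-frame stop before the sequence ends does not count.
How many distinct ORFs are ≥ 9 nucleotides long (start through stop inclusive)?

Frame 1: TGA GGA ATA CAA TGG AAT AGA TAG — no ATG→stop ORF.
Frame 2: GAG GAA TAC AAT GGA ATA GAT — no ATG→stop ORF.
Frame 3: AGG AAT ACA ATG GAA TAG ATA — ATG at 12, stop TAG at 18 → 9 nt.
ORFs ≥ 9 nucleotides: frame 3 12–20 (9 nucleotides). Count = 1.

1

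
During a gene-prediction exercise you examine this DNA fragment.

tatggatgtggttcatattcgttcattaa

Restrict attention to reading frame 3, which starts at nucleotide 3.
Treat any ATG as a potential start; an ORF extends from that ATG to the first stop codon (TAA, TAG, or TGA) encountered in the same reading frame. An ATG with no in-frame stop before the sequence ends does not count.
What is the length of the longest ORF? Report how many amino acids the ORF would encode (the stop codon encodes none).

7

Frame 3: TGG ATG TGG TTC ATA TTC GTT CAT TAA — ATG at 6, stop TAA at 27 → 24 nt.
Longest: frame 3, positions 6–29, 24 nt = 8 codons = 7 aa. → 7 amino acids.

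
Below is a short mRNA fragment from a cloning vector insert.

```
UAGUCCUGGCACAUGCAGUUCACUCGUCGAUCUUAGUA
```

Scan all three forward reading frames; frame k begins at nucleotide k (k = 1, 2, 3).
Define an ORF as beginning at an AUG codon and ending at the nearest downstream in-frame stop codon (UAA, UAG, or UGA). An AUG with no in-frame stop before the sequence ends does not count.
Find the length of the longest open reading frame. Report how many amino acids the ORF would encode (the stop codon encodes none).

Frame 1: UAG UCC UGG CAC AUG CAG UUC ACU CGU CGA UCU UAG — AUG at 13, stop UAG at 34 → 24 nt.
Frame 2: AGU CCU GGC ACA UGC AGU UCA CUC GUC GAU CUU AGU — no AUG→stop ORF.
Frame 3: GUC CUG GCA CAU GCA GUU CAC UCG UCG AUC UUA GUA — no AUG→stop ORF.
Longest: frame 1, positions 13–36, 24 nt = 8 codons = 7 aa. → 7 amino acids.

7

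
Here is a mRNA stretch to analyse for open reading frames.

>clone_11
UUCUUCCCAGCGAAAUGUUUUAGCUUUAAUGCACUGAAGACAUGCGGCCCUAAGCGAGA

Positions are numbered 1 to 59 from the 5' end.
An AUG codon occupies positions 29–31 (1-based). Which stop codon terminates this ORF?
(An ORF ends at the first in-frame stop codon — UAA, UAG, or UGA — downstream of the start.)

UGA

Codons from position 29: AUG (29–31), CAC (32–34), UGA (35–37).
The first in-frame stop codon is UGA.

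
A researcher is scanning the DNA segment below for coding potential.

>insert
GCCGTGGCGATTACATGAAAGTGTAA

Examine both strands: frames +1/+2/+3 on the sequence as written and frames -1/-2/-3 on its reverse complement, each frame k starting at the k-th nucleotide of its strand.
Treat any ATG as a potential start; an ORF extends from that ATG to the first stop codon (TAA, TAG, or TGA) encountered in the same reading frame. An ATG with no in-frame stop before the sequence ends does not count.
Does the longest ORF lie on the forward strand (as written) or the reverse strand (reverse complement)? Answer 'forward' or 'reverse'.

forward

Reverse complement (5'→3'): TTACACTTTCATGTAATCGCCACGGC
Frame +1: GCC GTG GCG ATT ACA TGA AAG TGT — no ATG→stop ORF.
Frame +2: CCG TGG CGA TTA CAT GAA AGT GTA — no ATG→stop ORF.
Frame +3: CGT GGC GAT TAC ATG AAA GTG TAA — ATG at 15, stop TAA at 24 → 12 nt.
Frame -1: TTA CAC TTT CAT GTA ATC GCC ACG — no ATG→stop ORF.
Frame -2: TAC ACT TTC ATG TAA TCG CCA CGG — ATG at 11, stop TAA at 14 → 6 nt.
Frame -3: ACA CTT TCA TGT AAT CGC CAC GGC — no ATG→stop ORF.
Forward-strand max 12 nt; reverse-strand max 6 nt. The forward strand has the longer ORF.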